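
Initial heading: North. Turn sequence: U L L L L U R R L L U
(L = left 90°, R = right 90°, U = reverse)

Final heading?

Start: North
  U (U-turn (180°)) -> South
  L (left (90° counter-clockwise)) -> East
  L (left (90° counter-clockwise)) -> North
  L (left (90° counter-clockwise)) -> West
  L (left (90° counter-clockwise)) -> South
  U (U-turn (180°)) -> North
  R (right (90° clockwise)) -> East
  R (right (90° clockwise)) -> South
  L (left (90° counter-clockwise)) -> East
  L (left (90° counter-clockwise)) -> North
  U (U-turn (180°)) -> South
Final: South

Answer: Final heading: South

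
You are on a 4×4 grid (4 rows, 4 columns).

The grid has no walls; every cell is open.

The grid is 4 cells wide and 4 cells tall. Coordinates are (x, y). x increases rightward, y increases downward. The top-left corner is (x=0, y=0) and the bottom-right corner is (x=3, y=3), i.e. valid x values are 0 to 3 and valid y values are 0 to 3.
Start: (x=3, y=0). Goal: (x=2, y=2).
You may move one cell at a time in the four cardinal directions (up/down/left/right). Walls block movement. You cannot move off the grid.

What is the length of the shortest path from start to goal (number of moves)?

Answer: Shortest path length: 3

Derivation:
BFS from (x=3, y=0) until reaching (x=2, y=2):
  Distance 0: (x=3, y=0)
  Distance 1: (x=2, y=0), (x=3, y=1)
  Distance 2: (x=1, y=0), (x=2, y=1), (x=3, y=2)
  Distance 3: (x=0, y=0), (x=1, y=1), (x=2, y=2), (x=3, y=3)  <- goal reached here
One shortest path (3 moves): (x=3, y=0) -> (x=2, y=0) -> (x=2, y=1) -> (x=2, y=2)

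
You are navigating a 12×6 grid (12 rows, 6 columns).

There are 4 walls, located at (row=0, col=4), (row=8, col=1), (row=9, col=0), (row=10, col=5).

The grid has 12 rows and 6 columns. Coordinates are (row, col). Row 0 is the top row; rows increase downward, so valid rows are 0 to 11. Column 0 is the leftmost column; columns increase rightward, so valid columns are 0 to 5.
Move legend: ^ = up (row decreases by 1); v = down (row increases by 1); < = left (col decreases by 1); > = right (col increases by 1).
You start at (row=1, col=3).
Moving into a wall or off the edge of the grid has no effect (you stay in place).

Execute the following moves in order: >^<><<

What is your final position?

Answer: Final position: (row=1, col=2)

Derivation:
Start: (row=1, col=3)
  > (right): (row=1, col=3) -> (row=1, col=4)
  ^ (up): blocked, stay at (row=1, col=4)
  < (left): (row=1, col=4) -> (row=1, col=3)
  > (right): (row=1, col=3) -> (row=1, col=4)
  < (left): (row=1, col=4) -> (row=1, col=3)
  < (left): (row=1, col=3) -> (row=1, col=2)
Final: (row=1, col=2)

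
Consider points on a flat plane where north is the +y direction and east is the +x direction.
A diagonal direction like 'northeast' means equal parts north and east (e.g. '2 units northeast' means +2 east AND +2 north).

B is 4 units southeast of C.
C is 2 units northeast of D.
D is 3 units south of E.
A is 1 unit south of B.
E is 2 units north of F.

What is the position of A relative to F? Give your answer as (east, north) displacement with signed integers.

Place F at the origin (east=0, north=0).
  E is 2 units north of F: delta (east=+0, north=+2); E at (east=0, north=2).
  D is 3 units south of E: delta (east=+0, north=-3); D at (east=0, north=-1).
  C is 2 units northeast of D: delta (east=+2, north=+2); C at (east=2, north=1).
  B is 4 units southeast of C: delta (east=+4, north=-4); B at (east=6, north=-3).
  A is 1 unit south of B: delta (east=+0, north=-1); A at (east=6, north=-4).
Therefore A relative to F: (east=6, north=-4).

Answer: A is at (east=6, north=-4) relative to F.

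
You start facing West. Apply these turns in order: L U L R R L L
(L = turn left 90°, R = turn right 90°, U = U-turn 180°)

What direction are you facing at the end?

Answer: Final heading: West

Derivation:
Start: West
  L (left (90° counter-clockwise)) -> South
  U (U-turn (180°)) -> North
  L (left (90° counter-clockwise)) -> West
  R (right (90° clockwise)) -> North
  R (right (90° clockwise)) -> East
  L (left (90° counter-clockwise)) -> North
  L (left (90° counter-clockwise)) -> West
Final: West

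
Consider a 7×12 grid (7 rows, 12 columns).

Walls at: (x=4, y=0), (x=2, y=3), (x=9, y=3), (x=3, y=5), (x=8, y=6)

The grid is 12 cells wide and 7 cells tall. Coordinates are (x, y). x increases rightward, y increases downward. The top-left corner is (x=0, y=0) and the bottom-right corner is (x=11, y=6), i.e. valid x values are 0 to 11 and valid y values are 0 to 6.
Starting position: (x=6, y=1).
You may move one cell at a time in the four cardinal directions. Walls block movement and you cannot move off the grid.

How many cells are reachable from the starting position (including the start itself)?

Answer: Reachable cells: 79

Derivation:
BFS flood-fill from (x=6, y=1):
  Distance 0: (x=6, y=1)
  Distance 1: (x=6, y=0), (x=5, y=1), (x=7, y=1), (x=6, y=2)
  Distance 2: (x=5, y=0), (x=7, y=0), (x=4, y=1), (x=8, y=1), (x=5, y=2), (x=7, y=2), (x=6, y=3)
  Distance 3: (x=8, y=0), (x=3, y=1), (x=9, y=1), (x=4, y=2), (x=8, y=2), (x=5, y=3), (x=7, y=3), (x=6, y=4)
  Distance 4: (x=3, y=0), (x=9, y=0), (x=2, y=1), (x=10, y=1), (x=3, y=2), (x=9, y=2), (x=4, y=3), (x=8, y=3), (x=5, y=4), (x=7, y=4), (x=6, y=5)
  Distance 5: (x=2, y=0), (x=10, y=0), (x=1, y=1), (x=11, y=1), (x=2, y=2), (x=10, y=2), (x=3, y=3), (x=4, y=4), (x=8, y=4), (x=5, y=5), (x=7, y=5), (x=6, y=6)
  Distance 6: (x=1, y=0), (x=11, y=0), (x=0, y=1), (x=1, y=2), (x=11, y=2), (x=10, y=3), (x=3, y=4), (x=9, y=4), (x=4, y=5), (x=8, y=5), (x=5, y=6), (x=7, y=6)
  Distance 7: (x=0, y=0), (x=0, y=2), (x=1, y=3), (x=11, y=3), (x=2, y=4), (x=10, y=4), (x=9, y=5), (x=4, y=6)
  Distance 8: (x=0, y=3), (x=1, y=4), (x=11, y=4), (x=2, y=5), (x=10, y=5), (x=3, y=6), (x=9, y=6)
  Distance 9: (x=0, y=4), (x=1, y=5), (x=11, y=5), (x=2, y=6), (x=10, y=6)
  Distance 10: (x=0, y=5), (x=1, y=6), (x=11, y=6)
  Distance 11: (x=0, y=6)
Total reachable: 79 (grid has 79 open cells total)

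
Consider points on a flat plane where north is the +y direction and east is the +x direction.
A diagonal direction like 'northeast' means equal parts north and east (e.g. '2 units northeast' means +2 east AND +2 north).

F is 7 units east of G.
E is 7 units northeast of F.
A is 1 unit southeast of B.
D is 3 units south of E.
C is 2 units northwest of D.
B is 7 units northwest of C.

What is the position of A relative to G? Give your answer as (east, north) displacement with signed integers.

Answer: A is at (east=6, north=12) relative to G.

Derivation:
Place G at the origin (east=0, north=0).
  F is 7 units east of G: delta (east=+7, north=+0); F at (east=7, north=0).
  E is 7 units northeast of F: delta (east=+7, north=+7); E at (east=14, north=7).
  D is 3 units south of E: delta (east=+0, north=-3); D at (east=14, north=4).
  C is 2 units northwest of D: delta (east=-2, north=+2); C at (east=12, north=6).
  B is 7 units northwest of C: delta (east=-7, north=+7); B at (east=5, north=13).
  A is 1 unit southeast of B: delta (east=+1, north=-1); A at (east=6, north=12).
Therefore A relative to G: (east=6, north=12).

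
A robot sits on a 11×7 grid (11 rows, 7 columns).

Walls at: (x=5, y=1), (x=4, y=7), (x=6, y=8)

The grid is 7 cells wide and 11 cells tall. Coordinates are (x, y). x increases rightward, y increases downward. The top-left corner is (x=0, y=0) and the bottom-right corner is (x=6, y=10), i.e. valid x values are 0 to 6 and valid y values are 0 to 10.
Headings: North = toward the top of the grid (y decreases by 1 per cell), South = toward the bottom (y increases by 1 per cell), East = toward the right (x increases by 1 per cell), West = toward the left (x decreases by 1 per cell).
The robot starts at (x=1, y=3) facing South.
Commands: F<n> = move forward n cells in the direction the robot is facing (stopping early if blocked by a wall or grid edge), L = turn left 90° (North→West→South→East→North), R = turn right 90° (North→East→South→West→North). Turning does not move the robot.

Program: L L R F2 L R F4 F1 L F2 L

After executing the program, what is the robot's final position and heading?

Start: (x=1, y=3), facing South
  L: turn left, now facing East
  L: turn left, now facing North
  R: turn right, now facing East
  F2: move forward 2, now at (x=3, y=3)
  L: turn left, now facing North
  R: turn right, now facing East
  F4: move forward 3/4 (blocked), now at (x=6, y=3)
  F1: move forward 0/1 (blocked), now at (x=6, y=3)
  L: turn left, now facing North
  F2: move forward 2, now at (x=6, y=1)
  L: turn left, now facing West
Final: (x=6, y=1), facing West

Answer: Final position: (x=6, y=1), facing West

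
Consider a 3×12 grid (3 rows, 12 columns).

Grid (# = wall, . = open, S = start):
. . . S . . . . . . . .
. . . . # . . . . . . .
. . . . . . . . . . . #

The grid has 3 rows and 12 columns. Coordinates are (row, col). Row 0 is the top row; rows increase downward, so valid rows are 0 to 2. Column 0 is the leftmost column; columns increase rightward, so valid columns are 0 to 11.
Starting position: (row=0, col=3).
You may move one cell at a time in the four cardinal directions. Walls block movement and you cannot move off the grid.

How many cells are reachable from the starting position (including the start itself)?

BFS flood-fill from (row=0, col=3):
  Distance 0: (row=0, col=3)
  Distance 1: (row=0, col=2), (row=0, col=4), (row=1, col=3)
  Distance 2: (row=0, col=1), (row=0, col=5), (row=1, col=2), (row=2, col=3)
  Distance 3: (row=0, col=0), (row=0, col=6), (row=1, col=1), (row=1, col=5), (row=2, col=2), (row=2, col=4)
  Distance 4: (row=0, col=7), (row=1, col=0), (row=1, col=6), (row=2, col=1), (row=2, col=5)
  Distance 5: (row=0, col=8), (row=1, col=7), (row=2, col=0), (row=2, col=6)
  Distance 6: (row=0, col=9), (row=1, col=8), (row=2, col=7)
  Distance 7: (row=0, col=10), (row=1, col=9), (row=2, col=8)
  Distance 8: (row=0, col=11), (row=1, col=10), (row=2, col=9)
  Distance 9: (row=1, col=11), (row=2, col=10)
Total reachable: 34 (grid has 34 open cells total)

Answer: Reachable cells: 34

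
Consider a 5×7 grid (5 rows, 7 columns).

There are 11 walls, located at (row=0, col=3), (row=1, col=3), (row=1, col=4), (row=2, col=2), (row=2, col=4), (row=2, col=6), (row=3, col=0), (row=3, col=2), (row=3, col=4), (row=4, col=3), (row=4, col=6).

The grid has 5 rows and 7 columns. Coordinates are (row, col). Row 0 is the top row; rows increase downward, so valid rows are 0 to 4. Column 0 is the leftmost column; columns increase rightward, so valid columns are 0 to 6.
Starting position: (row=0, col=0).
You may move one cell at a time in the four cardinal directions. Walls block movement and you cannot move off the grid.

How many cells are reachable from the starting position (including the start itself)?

BFS flood-fill from (row=0, col=0):
  Distance 0: (row=0, col=0)
  Distance 1: (row=0, col=1), (row=1, col=0)
  Distance 2: (row=0, col=2), (row=1, col=1), (row=2, col=0)
  Distance 3: (row=1, col=2), (row=2, col=1)
  Distance 4: (row=3, col=1)
  Distance 5: (row=4, col=1)
  Distance 6: (row=4, col=0), (row=4, col=2)
Total reachable: 12 (grid has 24 open cells total)

Answer: Reachable cells: 12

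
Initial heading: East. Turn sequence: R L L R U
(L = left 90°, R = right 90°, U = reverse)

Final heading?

Start: East
  R (right (90° clockwise)) -> South
  L (left (90° counter-clockwise)) -> East
  L (left (90° counter-clockwise)) -> North
  R (right (90° clockwise)) -> East
  U (U-turn (180°)) -> West
Final: West

Answer: Final heading: West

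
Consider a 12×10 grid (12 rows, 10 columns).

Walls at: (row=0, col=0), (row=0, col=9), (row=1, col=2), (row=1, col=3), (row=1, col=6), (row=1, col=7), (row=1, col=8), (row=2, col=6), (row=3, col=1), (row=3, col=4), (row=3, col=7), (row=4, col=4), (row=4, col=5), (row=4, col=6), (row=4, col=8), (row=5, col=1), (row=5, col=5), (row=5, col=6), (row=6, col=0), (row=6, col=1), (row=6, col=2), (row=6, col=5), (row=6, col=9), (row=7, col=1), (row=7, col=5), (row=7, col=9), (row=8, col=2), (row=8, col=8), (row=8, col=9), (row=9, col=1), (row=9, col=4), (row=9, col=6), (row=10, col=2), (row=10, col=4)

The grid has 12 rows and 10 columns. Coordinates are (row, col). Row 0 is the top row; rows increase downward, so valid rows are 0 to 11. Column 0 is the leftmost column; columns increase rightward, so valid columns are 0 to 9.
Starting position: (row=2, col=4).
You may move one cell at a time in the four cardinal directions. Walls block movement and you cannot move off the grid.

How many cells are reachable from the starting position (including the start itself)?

BFS flood-fill from (row=2, col=4):
  Distance 0: (row=2, col=4)
  Distance 1: (row=1, col=4), (row=2, col=3), (row=2, col=5)
  Distance 2: (row=0, col=4), (row=1, col=5), (row=2, col=2), (row=3, col=3), (row=3, col=5)
  Distance 3: (row=0, col=3), (row=0, col=5), (row=2, col=1), (row=3, col=2), (row=3, col=6), (row=4, col=3)
  Distance 4: (row=0, col=2), (row=0, col=6), (row=1, col=1), (row=2, col=0), (row=4, col=2), (row=5, col=3)
  Distance 5: (row=0, col=1), (row=0, col=7), (row=1, col=0), (row=3, col=0), (row=4, col=1), (row=5, col=2), (row=5, col=4), (row=6, col=3)
  Distance 6: (row=0, col=8), (row=4, col=0), (row=6, col=4), (row=7, col=3)
  Distance 7: (row=5, col=0), (row=7, col=2), (row=7, col=4), (row=8, col=3)
  Distance 8: (row=8, col=4), (row=9, col=3)
  Distance 9: (row=8, col=5), (row=9, col=2), (row=10, col=3)
  Distance 10: (row=8, col=6), (row=9, col=5), (row=11, col=3)
  Distance 11: (row=7, col=6), (row=8, col=7), (row=10, col=5), (row=11, col=2), (row=11, col=4)
  Distance 12: (row=6, col=6), (row=7, col=7), (row=9, col=7), (row=10, col=6), (row=11, col=1), (row=11, col=5)
  Distance 13: (row=6, col=7), (row=7, col=8), (row=9, col=8), (row=10, col=1), (row=10, col=7), (row=11, col=0), (row=11, col=6)
  Distance 14: (row=5, col=7), (row=6, col=8), (row=9, col=9), (row=10, col=0), (row=10, col=8), (row=11, col=7)
  Distance 15: (row=4, col=7), (row=5, col=8), (row=9, col=0), (row=10, col=9), (row=11, col=8)
  Distance 16: (row=5, col=9), (row=8, col=0), (row=11, col=9)
  Distance 17: (row=4, col=9), (row=7, col=0), (row=8, col=1)
  Distance 18: (row=3, col=9)
  Distance 19: (row=2, col=9), (row=3, col=8)
  Distance 20: (row=1, col=9), (row=2, col=8)
  Distance 21: (row=2, col=7)
Total reachable: 86 (grid has 86 open cells total)

Answer: Reachable cells: 86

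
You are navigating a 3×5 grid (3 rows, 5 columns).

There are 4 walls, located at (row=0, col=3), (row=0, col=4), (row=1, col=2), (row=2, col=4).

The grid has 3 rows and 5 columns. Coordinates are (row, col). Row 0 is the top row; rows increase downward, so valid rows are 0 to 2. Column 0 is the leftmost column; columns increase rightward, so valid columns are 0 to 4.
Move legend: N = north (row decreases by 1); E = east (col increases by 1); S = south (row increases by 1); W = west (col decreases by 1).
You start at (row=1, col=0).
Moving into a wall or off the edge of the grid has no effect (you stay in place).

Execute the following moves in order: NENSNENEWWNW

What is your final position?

Answer: Final position: (row=0, col=0)

Derivation:
Start: (row=1, col=0)
  N (north): (row=1, col=0) -> (row=0, col=0)
  E (east): (row=0, col=0) -> (row=0, col=1)
  N (north): blocked, stay at (row=0, col=1)
  S (south): (row=0, col=1) -> (row=1, col=1)
  N (north): (row=1, col=1) -> (row=0, col=1)
  E (east): (row=0, col=1) -> (row=0, col=2)
  N (north): blocked, stay at (row=0, col=2)
  E (east): blocked, stay at (row=0, col=2)
  W (west): (row=0, col=2) -> (row=0, col=1)
  W (west): (row=0, col=1) -> (row=0, col=0)
  N (north): blocked, stay at (row=0, col=0)
  W (west): blocked, stay at (row=0, col=0)
Final: (row=0, col=0)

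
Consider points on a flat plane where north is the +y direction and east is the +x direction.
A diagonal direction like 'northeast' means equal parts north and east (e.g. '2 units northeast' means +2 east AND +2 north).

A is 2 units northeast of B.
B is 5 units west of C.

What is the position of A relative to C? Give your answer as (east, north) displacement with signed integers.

Place C at the origin (east=0, north=0).
  B is 5 units west of C: delta (east=-5, north=+0); B at (east=-5, north=0).
  A is 2 units northeast of B: delta (east=+2, north=+2); A at (east=-3, north=2).
Therefore A relative to C: (east=-3, north=2).

Answer: A is at (east=-3, north=2) relative to C.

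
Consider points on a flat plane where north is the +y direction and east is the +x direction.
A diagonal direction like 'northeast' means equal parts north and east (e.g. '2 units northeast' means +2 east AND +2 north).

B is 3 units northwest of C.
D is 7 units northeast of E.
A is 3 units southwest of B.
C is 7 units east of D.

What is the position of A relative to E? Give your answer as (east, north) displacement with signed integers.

Place E at the origin (east=0, north=0).
  D is 7 units northeast of E: delta (east=+7, north=+7); D at (east=7, north=7).
  C is 7 units east of D: delta (east=+7, north=+0); C at (east=14, north=7).
  B is 3 units northwest of C: delta (east=-3, north=+3); B at (east=11, north=10).
  A is 3 units southwest of B: delta (east=-3, north=-3); A at (east=8, north=7).
Therefore A relative to E: (east=8, north=7).

Answer: A is at (east=8, north=7) relative to E.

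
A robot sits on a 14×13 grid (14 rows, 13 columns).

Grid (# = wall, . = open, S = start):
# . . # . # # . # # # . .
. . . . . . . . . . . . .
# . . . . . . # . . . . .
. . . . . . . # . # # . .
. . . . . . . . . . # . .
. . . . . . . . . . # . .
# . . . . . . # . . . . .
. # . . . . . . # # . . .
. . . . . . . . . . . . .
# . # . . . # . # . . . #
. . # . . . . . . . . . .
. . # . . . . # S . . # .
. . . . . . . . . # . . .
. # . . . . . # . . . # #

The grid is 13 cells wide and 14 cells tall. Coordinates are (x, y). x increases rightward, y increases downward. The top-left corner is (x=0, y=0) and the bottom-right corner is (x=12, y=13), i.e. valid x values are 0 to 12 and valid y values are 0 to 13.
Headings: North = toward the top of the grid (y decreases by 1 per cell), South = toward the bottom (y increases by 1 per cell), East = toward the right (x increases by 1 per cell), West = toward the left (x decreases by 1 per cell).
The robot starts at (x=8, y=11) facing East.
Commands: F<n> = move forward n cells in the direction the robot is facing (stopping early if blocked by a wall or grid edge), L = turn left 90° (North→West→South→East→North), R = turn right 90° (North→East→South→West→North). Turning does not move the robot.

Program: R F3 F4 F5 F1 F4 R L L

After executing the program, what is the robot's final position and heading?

Start: (x=8, y=11), facing East
  R: turn right, now facing South
  F3: move forward 2/3 (blocked), now at (x=8, y=13)
  F4: move forward 0/4 (blocked), now at (x=8, y=13)
  F5: move forward 0/5 (blocked), now at (x=8, y=13)
  F1: move forward 0/1 (blocked), now at (x=8, y=13)
  F4: move forward 0/4 (blocked), now at (x=8, y=13)
  R: turn right, now facing West
  L: turn left, now facing South
  L: turn left, now facing East
Final: (x=8, y=13), facing East

Answer: Final position: (x=8, y=13), facing East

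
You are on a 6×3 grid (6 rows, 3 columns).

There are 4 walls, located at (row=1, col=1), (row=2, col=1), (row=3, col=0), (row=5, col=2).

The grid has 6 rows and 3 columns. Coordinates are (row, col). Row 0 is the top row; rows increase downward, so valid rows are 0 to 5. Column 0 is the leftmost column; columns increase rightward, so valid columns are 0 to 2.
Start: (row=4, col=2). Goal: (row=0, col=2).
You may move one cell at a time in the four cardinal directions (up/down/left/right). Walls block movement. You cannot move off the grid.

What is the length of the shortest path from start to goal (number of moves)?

Answer: Shortest path length: 4

Derivation:
BFS from (row=4, col=2) until reaching (row=0, col=2):
  Distance 0: (row=4, col=2)
  Distance 1: (row=3, col=2), (row=4, col=1)
  Distance 2: (row=2, col=2), (row=3, col=1), (row=4, col=0), (row=5, col=1)
  Distance 3: (row=1, col=2), (row=5, col=0)
  Distance 4: (row=0, col=2)  <- goal reached here
One shortest path (4 moves): (row=4, col=2) -> (row=3, col=2) -> (row=2, col=2) -> (row=1, col=2) -> (row=0, col=2)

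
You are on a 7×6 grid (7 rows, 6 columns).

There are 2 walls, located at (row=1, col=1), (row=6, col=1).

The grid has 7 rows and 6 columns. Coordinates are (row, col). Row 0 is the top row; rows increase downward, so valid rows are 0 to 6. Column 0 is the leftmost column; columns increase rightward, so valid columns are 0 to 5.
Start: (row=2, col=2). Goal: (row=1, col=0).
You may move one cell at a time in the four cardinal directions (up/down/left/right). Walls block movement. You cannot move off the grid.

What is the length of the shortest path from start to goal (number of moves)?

BFS from (row=2, col=2) until reaching (row=1, col=0):
  Distance 0: (row=2, col=2)
  Distance 1: (row=1, col=2), (row=2, col=1), (row=2, col=3), (row=3, col=2)
  Distance 2: (row=0, col=2), (row=1, col=3), (row=2, col=0), (row=2, col=4), (row=3, col=1), (row=3, col=3), (row=4, col=2)
  Distance 3: (row=0, col=1), (row=0, col=3), (row=1, col=0), (row=1, col=4), (row=2, col=5), (row=3, col=0), (row=3, col=4), (row=4, col=1), (row=4, col=3), (row=5, col=2)  <- goal reached here
One shortest path (3 moves): (row=2, col=2) -> (row=2, col=1) -> (row=2, col=0) -> (row=1, col=0)

Answer: Shortest path length: 3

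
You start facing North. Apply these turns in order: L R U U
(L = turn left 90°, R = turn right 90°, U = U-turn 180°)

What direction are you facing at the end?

Start: North
  L (left (90° counter-clockwise)) -> West
  R (right (90° clockwise)) -> North
  U (U-turn (180°)) -> South
  U (U-turn (180°)) -> North
Final: North

Answer: Final heading: North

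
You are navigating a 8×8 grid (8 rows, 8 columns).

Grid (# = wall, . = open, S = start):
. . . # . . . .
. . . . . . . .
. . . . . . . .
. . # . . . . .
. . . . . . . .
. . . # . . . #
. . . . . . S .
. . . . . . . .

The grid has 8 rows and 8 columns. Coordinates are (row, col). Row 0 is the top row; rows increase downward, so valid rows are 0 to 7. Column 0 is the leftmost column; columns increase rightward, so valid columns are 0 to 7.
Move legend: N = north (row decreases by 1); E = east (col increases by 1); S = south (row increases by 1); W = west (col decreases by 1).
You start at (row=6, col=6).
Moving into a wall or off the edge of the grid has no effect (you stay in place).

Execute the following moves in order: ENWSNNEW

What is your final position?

Start: (row=6, col=6)
  E (east): (row=6, col=6) -> (row=6, col=7)
  N (north): blocked, stay at (row=6, col=7)
  W (west): (row=6, col=7) -> (row=6, col=6)
  S (south): (row=6, col=6) -> (row=7, col=6)
  N (north): (row=7, col=6) -> (row=6, col=6)
  N (north): (row=6, col=6) -> (row=5, col=6)
  E (east): blocked, stay at (row=5, col=6)
  W (west): (row=5, col=6) -> (row=5, col=5)
Final: (row=5, col=5)

Answer: Final position: (row=5, col=5)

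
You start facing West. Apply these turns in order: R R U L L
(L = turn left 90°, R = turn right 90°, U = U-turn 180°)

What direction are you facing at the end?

Answer: Final heading: East

Derivation:
Start: West
  R (right (90° clockwise)) -> North
  R (right (90° clockwise)) -> East
  U (U-turn (180°)) -> West
  L (left (90° counter-clockwise)) -> South
  L (left (90° counter-clockwise)) -> East
Final: East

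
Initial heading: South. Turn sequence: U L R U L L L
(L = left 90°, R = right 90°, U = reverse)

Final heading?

Answer: Final heading: West

Derivation:
Start: South
  U (U-turn (180°)) -> North
  L (left (90° counter-clockwise)) -> West
  R (right (90° clockwise)) -> North
  U (U-turn (180°)) -> South
  L (left (90° counter-clockwise)) -> East
  L (left (90° counter-clockwise)) -> North
  L (left (90° counter-clockwise)) -> West
Final: West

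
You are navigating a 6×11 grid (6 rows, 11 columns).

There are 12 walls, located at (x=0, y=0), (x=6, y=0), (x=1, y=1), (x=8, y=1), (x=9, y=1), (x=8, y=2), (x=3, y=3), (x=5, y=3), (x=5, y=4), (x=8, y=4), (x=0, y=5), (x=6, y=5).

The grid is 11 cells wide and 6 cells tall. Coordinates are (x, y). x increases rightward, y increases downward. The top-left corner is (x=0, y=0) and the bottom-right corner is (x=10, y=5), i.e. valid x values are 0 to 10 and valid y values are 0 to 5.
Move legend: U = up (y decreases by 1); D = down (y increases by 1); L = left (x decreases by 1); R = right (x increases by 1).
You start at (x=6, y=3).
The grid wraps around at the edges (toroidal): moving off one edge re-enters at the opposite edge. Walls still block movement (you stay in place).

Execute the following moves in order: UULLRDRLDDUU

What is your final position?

Answer: Final position: (x=5, y=0)

Derivation:
Start: (x=6, y=3)
  U (up): (x=6, y=3) -> (x=6, y=2)
  U (up): (x=6, y=2) -> (x=6, y=1)
  L (left): (x=6, y=1) -> (x=5, y=1)
  L (left): (x=5, y=1) -> (x=4, y=1)
  R (right): (x=4, y=1) -> (x=5, y=1)
  D (down): (x=5, y=1) -> (x=5, y=2)
  R (right): (x=5, y=2) -> (x=6, y=2)
  L (left): (x=6, y=2) -> (x=5, y=2)
  D (down): blocked, stay at (x=5, y=2)
  D (down): blocked, stay at (x=5, y=2)
  U (up): (x=5, y=2) -> (x=5, y=1)
  U (up): (x=5, y=1) -> (x=5, y=0)
Final: (x=5, y=0)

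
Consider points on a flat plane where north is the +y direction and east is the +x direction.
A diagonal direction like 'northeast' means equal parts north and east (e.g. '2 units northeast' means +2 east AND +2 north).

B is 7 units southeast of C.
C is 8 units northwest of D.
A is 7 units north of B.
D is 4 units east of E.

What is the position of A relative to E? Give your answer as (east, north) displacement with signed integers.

Answer: A is at (east=3, north=8) relative to E.

Derivation:
Place E at the origin (east=0, north=0).
  D is 4 units east of E: delta (east=+4, north=+0); D at (east=4, north=0).
  C is 8 units northwest of D: delta (east=-8, north=+8); C at (east=-4, north=8).
  B is 7 units southeast of C: delta (east=+7, north=-7); B at (east=3, north=1).
  A is 7 units north of B: delta (east=+0, north=+7); A at (east=3, north=8).
Therefore A relative to E: (east=3, north=8).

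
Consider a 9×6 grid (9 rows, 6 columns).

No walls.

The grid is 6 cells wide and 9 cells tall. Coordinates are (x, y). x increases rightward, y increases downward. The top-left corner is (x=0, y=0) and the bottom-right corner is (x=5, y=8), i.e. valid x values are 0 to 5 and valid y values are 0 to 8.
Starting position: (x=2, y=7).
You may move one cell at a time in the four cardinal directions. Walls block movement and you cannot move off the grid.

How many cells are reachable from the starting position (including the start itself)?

Answer: Reachable cells: 54

Derivation:
BFS flood-fill from (x=2, y=7):
  Distance 0: (x=2, y=7)
  Distance 1: (x=2, y=6), (x=1, y=7), (x=3, y=7), (x=2, y=8)
  Distance 2: (x=2, y=5), (x=1, y=6), (x=3, y=6), (x=0, y=7), (x=4, y=7), (x=1, y=8), (x=3, y=8)
  Distance 3: (x=2, y=4), (x=1, y=5), (x=3, y=5), (x=0, y=6), (x=4, y=6), (x=5, y=7), (x=0, y=8), (x=4, y=8)
  Distance 4: (x=2, y=3), (x=1, y=4), (x=3, y=4), (x=0, y=5), (x=4, y=5), (x=5, y=6), (x=5, y=8)
  Distance 5: (x=2, y=2), (x=1, y=3), (x=3, y=3), (x=0, y=4), (x=4, y=4), (x=5, y=5)
  Distance 6: (x=2, y=1), (x=1, y=2), (x=3, y=2), (x=0, y=3), (x=4, y=3), (x=5, y=4)
  Distance 7: (x=2, y=0), (x=1, y=1), (x=3, y=1), (x=0, y=2), (x=4, y=2), (x=5, y=3)
  Distance 8: (x=1, y=0), (x=3, y=0), (x=0, y=1), (x=4, y=1), (x=5, y=2)
  Distance 9: (x=0, y=0), (x=4, y=0), (x=5, y=1)
  Distance 10: (x=5, y=0)
Total reachable: 54 (grid has 54 open cells total)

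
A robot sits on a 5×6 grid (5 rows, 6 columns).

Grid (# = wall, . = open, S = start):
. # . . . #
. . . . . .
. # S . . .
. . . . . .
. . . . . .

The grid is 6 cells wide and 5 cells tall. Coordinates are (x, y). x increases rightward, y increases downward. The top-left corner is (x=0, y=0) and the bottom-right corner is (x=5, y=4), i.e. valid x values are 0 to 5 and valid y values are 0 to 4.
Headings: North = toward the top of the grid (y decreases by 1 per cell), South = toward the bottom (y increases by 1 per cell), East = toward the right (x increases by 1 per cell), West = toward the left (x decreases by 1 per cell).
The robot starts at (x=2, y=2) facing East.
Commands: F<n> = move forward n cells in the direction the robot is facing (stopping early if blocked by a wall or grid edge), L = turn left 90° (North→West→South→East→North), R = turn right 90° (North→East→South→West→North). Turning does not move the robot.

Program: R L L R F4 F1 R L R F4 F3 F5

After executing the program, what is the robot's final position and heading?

Answer: Final position: (x=5, y=4), facing South

Derivation:
Start: (x=2, y=2), facing East
  R: turn right, now facing South
  L: turn left, now facing East
  L: turn left, now facing North
  R: turn right, now facing East
  F4: move forward 3/4 (blocked), now at (x=5, y=2)
  F1: move forward 0/1 (blocked), now at (x=5, y=2)
  R: turn right, now facing South
  L: turn left, now facing East
  R: turn right, now facing South
  F4: move forward 2/4 (blocked), now at (x=5, y=4)
  F3: move forward 0/3 (blocked), now at (x=5, y=4)
  F5: move forward 0/5 (blocked), now at (x=5, y=4)
Final: (x=5, y=4), facing South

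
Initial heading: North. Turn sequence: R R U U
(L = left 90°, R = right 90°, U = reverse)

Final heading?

Start: North
  R (right (90° clockwise)) -> East
  R (right (90° clockwise)) -> South
  U (U-turn (180°)) -> North
  U (U-turn (180°)) -> South
Final: South

Answer: Final heading: South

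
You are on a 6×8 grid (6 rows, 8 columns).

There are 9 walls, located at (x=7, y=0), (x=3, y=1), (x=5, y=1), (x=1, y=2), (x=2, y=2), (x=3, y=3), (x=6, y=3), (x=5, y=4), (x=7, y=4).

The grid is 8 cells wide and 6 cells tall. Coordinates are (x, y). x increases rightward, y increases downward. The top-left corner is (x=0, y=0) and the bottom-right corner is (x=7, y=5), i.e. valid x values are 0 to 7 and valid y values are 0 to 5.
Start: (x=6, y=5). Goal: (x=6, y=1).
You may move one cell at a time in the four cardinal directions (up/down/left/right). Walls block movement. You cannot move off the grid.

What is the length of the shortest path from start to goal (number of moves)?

Answer: Shortest path length: 8

Derivation:
BFS from (x=6, y=5) until reaching (x=6, y=1):
  Distance 0: (x=6, y=5)
  Distance 1: (x=6, y=4), (x=5, y=5), (x=7, y=5)
  Distance 2: (x=4, y=5)
  Distance 3: (x=4, y=4), (x=3, y=5)
  Distance 4: (x=4, y=3), (x=3, y=4), (x=2, y=5)
  Distance 5: (x=4, y=2), (x=5, y=3), (x=2, y=4), (x=1, y=5)
  Distance 6: (x=4, y=1), (x=3, y=2), (x=5, y=2), (x=2, y=3), (x=1, y=4), (x=0, y=5)
  Distance 7: (x=4, y=0), (x=6, y=2), (x=1, y=3), (x=0, y=4)
  Distance 8: (x=3, y=0), (x=5, y=0), (x=6, y=1), (x=7, y=2), (x=0, y=3)  <- goal reached here
One shortest path (8 moves): (x=6, y=5) -> (x=5, y=5) -> (x=4, y=5) -> (x=4, y=4) -> (x=4, y=3) -> (x=5, y=3) -> (x=5, y=2) -> (x=6, y=2) -> (x=6, y=1)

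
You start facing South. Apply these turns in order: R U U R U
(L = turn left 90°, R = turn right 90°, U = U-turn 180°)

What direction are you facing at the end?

Answer: Final heading: South

Derivation:
Start: South
  R (right (90° clockwise)) -> West
  U (U-turn (180°)) -> East
  U (U-turn (180°)) -> West
  R (right (90° clockwise)) -> North
  U (U-turn (180°)) -> South
Final: South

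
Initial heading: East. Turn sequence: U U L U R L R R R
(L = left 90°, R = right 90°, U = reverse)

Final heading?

Answer: Final heading: East

Derivation:
Start: East
  U (U-turn (180°)) -> West
  U (U-turn (180°)) -> East
  L (left (90° counter-clockwise)) -> North
  U (U-turn (180°)) -> South
  R (right (90° clockwise)) -> West
  L (left (90° counter-clockwise)) -> South
  R (right (90° clockwise)) -> West
  R (right (90° clockwise)) -> North
  R (right (90° clockwise)) -> East
Final: East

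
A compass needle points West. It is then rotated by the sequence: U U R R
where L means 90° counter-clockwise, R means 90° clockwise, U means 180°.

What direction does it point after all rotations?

Start: West
  U (U-turn (180°)) -> East
  U (U-turn (180°)) -> West
  R (right (90° clockwise)) -> North
  R (right (90° clockwise)) -> East
Final: East

Answer: Final heading: East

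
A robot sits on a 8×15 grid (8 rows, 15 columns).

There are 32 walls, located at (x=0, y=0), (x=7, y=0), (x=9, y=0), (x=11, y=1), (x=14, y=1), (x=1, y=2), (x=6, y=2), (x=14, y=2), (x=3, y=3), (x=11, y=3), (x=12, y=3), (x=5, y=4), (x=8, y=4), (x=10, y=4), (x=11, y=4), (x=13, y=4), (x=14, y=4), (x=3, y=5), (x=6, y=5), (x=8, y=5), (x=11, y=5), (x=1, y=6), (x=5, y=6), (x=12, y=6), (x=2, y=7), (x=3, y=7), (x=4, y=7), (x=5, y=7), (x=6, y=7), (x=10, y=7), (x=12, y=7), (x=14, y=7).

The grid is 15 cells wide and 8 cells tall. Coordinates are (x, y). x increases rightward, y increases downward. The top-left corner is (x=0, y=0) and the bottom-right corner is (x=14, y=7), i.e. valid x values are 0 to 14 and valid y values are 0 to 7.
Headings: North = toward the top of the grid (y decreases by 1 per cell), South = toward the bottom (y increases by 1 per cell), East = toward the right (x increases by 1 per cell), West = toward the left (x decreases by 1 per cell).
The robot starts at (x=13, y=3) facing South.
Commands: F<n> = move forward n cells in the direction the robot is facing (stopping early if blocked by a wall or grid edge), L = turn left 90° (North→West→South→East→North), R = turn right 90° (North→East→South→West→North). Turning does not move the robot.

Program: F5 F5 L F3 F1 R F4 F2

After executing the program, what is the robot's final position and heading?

Start: (x=13, y=3), facing South
  F5: move forward 0/5 (blocked), now at (x=13, y=3)
  F5: move forward 0/5 (blocked), now at (x=13, y=3)
  L: turn left, now facing East
  F3: move forward 1/3 (blocked), now at (x=14, y=3)
  F1: move forward 0/1 (blocked), now at (x=14, y=3)
  R: turn right, now facing South
  F4: move forward 0/4 (blocked), now at (x=14, y=3)
  F2: move forward 0/2 (blocked), now at (x=14, y=3)
Final: (x=14, y=3), facing South

Answer: Final position: (x=14, y=3), facing South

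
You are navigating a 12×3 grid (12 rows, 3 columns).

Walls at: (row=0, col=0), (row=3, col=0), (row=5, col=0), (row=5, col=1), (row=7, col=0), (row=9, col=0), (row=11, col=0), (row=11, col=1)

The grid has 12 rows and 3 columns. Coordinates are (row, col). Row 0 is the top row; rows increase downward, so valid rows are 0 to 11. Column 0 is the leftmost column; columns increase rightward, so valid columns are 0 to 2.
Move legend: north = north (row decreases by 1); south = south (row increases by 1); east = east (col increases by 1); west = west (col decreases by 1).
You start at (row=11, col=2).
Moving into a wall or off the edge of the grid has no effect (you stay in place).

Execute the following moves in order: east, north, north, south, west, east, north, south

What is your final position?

Answer: Final position: (row=10, col=2)

Derivation:
Start: (row=11, col=2)
  east (east): blocked, stay at (row=11, col=2)
  north (north): (row=11, col=2) -> (row=10, col=2)
  north (north): (row=10, col=2) -> (row=9, col=2)
  south (south): (row=9, col=2) -> (row=10, col=2)
  west (west): (row=10, col=2) -> (row=10, col=1)
  east (east): (row=10, col=1) -> (row=10, col=2)
  north (north): (row=10, col=2) -> (row=9, col=2)
  south (south): (row=9, col=2) -> (row=10, col=2)
Final: (row=10, col=2)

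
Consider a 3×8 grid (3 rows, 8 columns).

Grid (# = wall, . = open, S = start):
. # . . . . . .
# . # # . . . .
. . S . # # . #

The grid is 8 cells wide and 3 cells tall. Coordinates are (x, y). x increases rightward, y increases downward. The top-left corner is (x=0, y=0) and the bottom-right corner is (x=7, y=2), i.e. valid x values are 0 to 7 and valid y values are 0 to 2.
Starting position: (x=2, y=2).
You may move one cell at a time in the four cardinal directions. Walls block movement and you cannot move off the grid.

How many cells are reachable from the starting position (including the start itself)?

Answer: Reachable cells: 5

Derivation:
BFS flood-fill from (x=2, y=2):
  Distance 0: (x=2, y=2)
  Distance 1: (x=1, y=2), (x=3, y=2)
  Distance 2: (x=1, y=1), (x=0, y=2)
Total reachable: 5 (grid has 17 open cells total)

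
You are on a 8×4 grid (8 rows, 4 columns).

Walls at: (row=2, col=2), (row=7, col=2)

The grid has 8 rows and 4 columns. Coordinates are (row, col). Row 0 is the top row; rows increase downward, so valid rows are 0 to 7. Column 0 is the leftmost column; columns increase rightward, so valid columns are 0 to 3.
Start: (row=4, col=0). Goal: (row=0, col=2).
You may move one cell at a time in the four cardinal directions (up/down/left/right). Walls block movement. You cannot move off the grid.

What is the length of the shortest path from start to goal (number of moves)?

Answer: Shortest path length: 6

Derivation:
BFS from (row=4, col=0) until reaching (row=0, col=2):
  Distance 0: (row=4, col=0)
  Distance 1: (row=3, col=0), (row=4, col=1), (row=5, col=0)
  Distance 2: (row=2, col=0), (row=3, col=1), (row=4, col=2), (row=5, col=1), (row=6, col=0)
  Distance 3: (row=1, col=0), (row=2, col=1), (row=3, col=2), (row=4, col=3), (row=5, col=2), (row=6, col=1), (row=7, col=0)
  Distance 4: (row=0, col=0), (row=1, col=1), (row=3, col=3), (row=5, col=3), (row=6, col=2), (row=7, col=1)
  Distance 5: (row=0, col=1), (row=1, col=2), (row=2, col=3), (row=6, col=3)
  Distance 6: (row=0, col=2), (row=1, col=3), (row=7, col=3)  <- goal reached here
One shortest path (6 moves): (row=4, col=0) -> (row=4, col=1) -> (row=3, col=1) -> (row=2, col=1) -> (row=1, col=1) -> (row=1, col=2) -> (row=0, col=2)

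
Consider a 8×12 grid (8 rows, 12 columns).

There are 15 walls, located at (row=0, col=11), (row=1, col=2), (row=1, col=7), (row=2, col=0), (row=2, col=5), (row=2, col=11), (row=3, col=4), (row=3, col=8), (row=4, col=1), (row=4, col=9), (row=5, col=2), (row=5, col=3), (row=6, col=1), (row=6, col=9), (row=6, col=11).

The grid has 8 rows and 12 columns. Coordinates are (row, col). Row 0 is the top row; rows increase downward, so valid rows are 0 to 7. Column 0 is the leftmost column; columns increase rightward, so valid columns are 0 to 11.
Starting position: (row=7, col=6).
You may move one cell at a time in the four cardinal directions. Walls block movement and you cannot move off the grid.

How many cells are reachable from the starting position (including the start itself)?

Answer: Reachable cells: 81

Derivation:
BFS flood-fill from (row=7, col=6):
  Distance 0: (row=7, col=6)
  Distance 1: (row=6, col=6), (row=7, col=5), (row=7, col=7)
  Distance 2: (row=5, col=6), (row=6, col=5), (row=6, col=7), (row=7, col=4), (row=7, col=8)
  Distance 3: (row=4, col=6), (row=5, col=5), (row=5, col=7), (row=6, col=4), (row=6, col=8), (row=7, col=3), (row=7, col=9)
  Distance 4: (row=3, col=6), (row=4, col=5), (row=4, col=7), (row=5, col=4), (row=5, col=8), (row=6, col=3), (row=7, col=2), (row=7, col=10)
  Distance 5: (row=2, col=6), (row=3, col=5), (row=3, col=7), (row=4, col=4), (row=4, col=8), (row=5, col=9), (row=6, col=2), (row=6, col=10), (row=7, col=1), (row=7, col=11)
  Distance 6: (row=1, col=6), (row=2, col=7), (row=4, col=3), (row=5, col=10), (row=7, col=0)
  Distance 7: (row=0, col=6), (row=1, col=5), (row=2, col=8), (row=3, col=3), (row=4, col=2), (row=4, col=10), (row=5, col=11), (row=6, col=0)
  Distance 8: (row=0, col=5), (row=0, col=7), (row=1, col=4), (row=1, col=8), (row=2, col=3), (row=2, col=9), (row=3, col=2), (row=3, col=10), (row=4, col=11), (row=5, col=0)
  Distance 9: (row=0, col=4), (row=0, col=8), (row=1, col=3), (row=1, col=9), (row=2, col=2), (row=2, col=4), (row=2, col=10), (row=3, col=1), (row=3, col=9), (row=3, col=11), (row=4, col=0), (row=5, col=1)
  Distance 10: (row=0, col=3), (row=0, col=9), (row=1, col=10), (row=2, col=1), (row=3, col=0)
  Distance 11: (row=0, col=2), (row=0, col=10), (row=1, col=1), (row=1, col=11)
  Distance 12: (row=0, col=1), (row=1, col=0)
  Distance 13: (row=0, col=0)
Total reachable: 81 (grid has 81 open cells total)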